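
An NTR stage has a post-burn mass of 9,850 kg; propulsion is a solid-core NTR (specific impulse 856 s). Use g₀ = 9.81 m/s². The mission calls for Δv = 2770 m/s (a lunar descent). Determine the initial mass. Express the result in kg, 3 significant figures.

v_e = Isp · g₀ = 856 × 9.81 = 8397.4 m/s.
m₀/m_f = exp(Δv / v_e) = exp(2770 / 8397.4) = exp(0.3299) = 1.3908.
m₀ = m_f × 1.3908 = 9,850 × 1.3908 = 13,699.4 kg.

initial mass ≈ 13700 kg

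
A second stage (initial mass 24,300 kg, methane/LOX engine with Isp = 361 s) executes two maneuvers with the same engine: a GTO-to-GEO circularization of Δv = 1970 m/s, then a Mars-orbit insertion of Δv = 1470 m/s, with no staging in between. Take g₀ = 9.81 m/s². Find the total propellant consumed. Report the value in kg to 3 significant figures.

total propellant consumed ≈ 15100 kg

v_e = Isp · g₀ = 361 × 9.81 = 3541.4 m/s.
After the first burn: m = 24300 × exp(−1970/3541.4) = 24300 × 0.57334 = 13,932.2 kg.
After the second burn: m = 13,932.2 × exp(−1470/3541.4) = 13,932.2 × 0.66028 = 9,199.15 kg.
Total propellant = m₀ − m_final = 24300 − 9,199.15 = 15,100.85 kg.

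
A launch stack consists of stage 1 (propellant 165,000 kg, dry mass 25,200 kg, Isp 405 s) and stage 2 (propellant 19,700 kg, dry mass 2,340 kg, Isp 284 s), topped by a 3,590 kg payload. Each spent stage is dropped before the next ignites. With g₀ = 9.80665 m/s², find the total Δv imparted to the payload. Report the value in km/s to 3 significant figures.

Ignition mass of stage 1 = 165,000+25,200 + 19,700+2,340 + 3,590 = 215,830 kg.
Stage 1: m₀ = 215,830 kg, m_f = 215,830 − 165,000 = 50,830 kg; Δv = 405×9.80665×ln(4.246) = 3971.7×1.4460 ≈ 5743 m/s.
Stage 2: m₀ = 25,630 kg, m_f = 25,630 − 19,700 = 5,930 kg; Δv = 284×9.80665×ln(4.322) = 2785.1×1.4637 ≈ 4077 m/s.
Total Δv = 5743 + 4077 = 9820 m/s.

Δv ≈ 9.82 km/s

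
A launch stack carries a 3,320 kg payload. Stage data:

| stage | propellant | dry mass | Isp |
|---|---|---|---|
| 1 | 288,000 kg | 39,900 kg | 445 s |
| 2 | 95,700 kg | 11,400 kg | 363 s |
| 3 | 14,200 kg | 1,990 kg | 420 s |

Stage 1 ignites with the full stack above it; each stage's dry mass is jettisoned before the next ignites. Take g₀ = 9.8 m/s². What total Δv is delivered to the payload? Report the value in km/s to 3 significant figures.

Δv ≈ 14.8 km/s

Ignition mass of stage 1 = 288,000+39,900 + 95,700+11,400 + 14,200+1,990 + 3,320 = 454,510 kg.
Stage 1: m₀ = 454,510 kg, m_f = 454,510 − 288,000 = 166,510 kg; Δv = 445×9.8×ln(2.73) = 4361.0×1.0042 ≈ 4379 m/s.
Stage 2: m₀ = 126,610 kg, m_f = 126,610 − 95,700 = 30,910 kg; Δv = 363×9.8×ln(4.096) = 3557.4×1.4100 ≈ 5016 m/s.
Stage 3: m₀ = 19,510 kg, m_f = 19,510 − 14,200 = 5,310 kg; Δv = 420×9.8×ln(3.674) = 4116.0×1.3013 ≈ 5356 m/s.
Total Δv = 4379 + 5016 + 5356 = 14751 m/s.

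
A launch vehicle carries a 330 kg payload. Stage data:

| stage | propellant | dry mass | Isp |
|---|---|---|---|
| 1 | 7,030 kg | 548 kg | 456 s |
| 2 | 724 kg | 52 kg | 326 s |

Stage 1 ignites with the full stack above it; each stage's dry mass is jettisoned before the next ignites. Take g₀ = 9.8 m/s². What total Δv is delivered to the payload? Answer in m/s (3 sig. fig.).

Ignition mass of stage 1 = 7,030+548 + 724+52 + 330 = 8,684 kg.
Stage 1: m₀ = 8,684 kg, m_f = 8,684 − 7,030 = 1,654 kg; Δv = 456×9.8×ln(5.25) = 4468.8×1.6583 ≈ 7411 m/s.
Stage 2: m₀ = 1,106 kg, m_f = 1,106 − 724 = 382 kg; Δv = 326×9.8×ln(2.895) = 3194.8×1.0631 ≈ 3396 m/s.
Total Δv = 7411 + 3396 = 10807 m/s.

Δv ≈ 10800 m/s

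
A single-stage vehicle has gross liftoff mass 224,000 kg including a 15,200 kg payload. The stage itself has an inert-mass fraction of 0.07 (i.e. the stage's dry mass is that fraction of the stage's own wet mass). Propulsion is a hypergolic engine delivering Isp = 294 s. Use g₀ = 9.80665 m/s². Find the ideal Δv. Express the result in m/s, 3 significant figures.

Δv ≈ 5810 m/s

Stage wet mass = m₀ − payload = 224,000 − 15,200 = 208,800 kg.
Stage dry mass = ε × stage wet mass = 0.07 × 208,800 = 14,616 kg.
Burnout mass m_f = stage dry + payload = 14,616 + 15,200 = 29,816 kg.
v_e = Isp · g₀ = 294 × 9.80665 = 2883.2 m/s.
Δv = v_e · ln(224,000/29,816) = 2883.2 × ln(7.513) = 2883.2 × 2.0166 ≈ 5814 m/s.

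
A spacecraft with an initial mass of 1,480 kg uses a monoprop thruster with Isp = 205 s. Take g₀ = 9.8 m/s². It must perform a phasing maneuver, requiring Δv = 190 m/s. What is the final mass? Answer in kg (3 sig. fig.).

final mass ≈ 1350 kg

v_e = Isp · g₀ = 205 × 9.8 = 2009.0 m/s.
From the ideal rocket equation, m₀/m_f = exp(Δv / v_e) = exp(190 / 2009.0) = exp(0.0946) = 1.0992.
m_f = m₀ / 1.0992 = 1,480 / 1.0992 = 1,346.43 kg.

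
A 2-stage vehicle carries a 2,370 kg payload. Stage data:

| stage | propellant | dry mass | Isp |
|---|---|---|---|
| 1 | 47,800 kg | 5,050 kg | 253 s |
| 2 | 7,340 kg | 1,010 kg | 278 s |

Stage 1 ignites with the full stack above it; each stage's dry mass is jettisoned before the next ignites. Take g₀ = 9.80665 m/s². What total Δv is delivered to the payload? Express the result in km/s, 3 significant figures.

Ignition mass of stage 1 = 47,800+5,050 + 7,340+1,010 + 2,370 = 63,570 kg.
Stage 1: m₀ = 63,570 kg, m_f = 63,570 − 47,800 = 15,770 kg; Δv = 253×9.80665×ln(4.031) = 2481.1×1.3940 ≈ 3459 m/s.
Stage 2: m₀ = 10,720 kg, m_f = 10,720 − 7,340 = 3,380 kg; Δv = 278×9.80665×ln(3.172) = 2726.2×1.1542 ≈ 3147 m/s.
Total Δv = 3459 + 3147 = 6606 m/s.

Δv ≈ 6.61 km/s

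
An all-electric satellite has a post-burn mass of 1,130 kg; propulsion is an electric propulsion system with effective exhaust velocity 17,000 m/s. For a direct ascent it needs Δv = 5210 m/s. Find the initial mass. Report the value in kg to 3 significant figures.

By the Tsiolkovsky rocket equation, m₀/m_f = exp(Δv / v_e) = exp(5210 / 17000.0) = exp(0.3065) = 1.3586.
m₀ = m_f × 1.3586 = 1,130 × 1.3586 = 1,535.22 kg.

initial mass ≈ 1540 kg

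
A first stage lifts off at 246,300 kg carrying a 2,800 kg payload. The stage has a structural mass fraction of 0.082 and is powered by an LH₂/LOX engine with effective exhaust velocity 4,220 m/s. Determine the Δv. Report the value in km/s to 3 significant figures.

Stage wet mass = m₀ − payload = 246,300 − 2,800 = 243,500 kg.
Stage dry mass = ε × stage wet mass = 0.082 × 243,500 = 19,967 kg.
Burnout mass m_f = stage dry + payload = 19,967 + 2,800 = 22,767 kg.
Δv = v_e · ln(246,300/22,767) = 4220.0 × ln(10.82) = 4220.0 × 2.3812 ≈ 10049 m/s.

Δv ≈ 10.0 km/s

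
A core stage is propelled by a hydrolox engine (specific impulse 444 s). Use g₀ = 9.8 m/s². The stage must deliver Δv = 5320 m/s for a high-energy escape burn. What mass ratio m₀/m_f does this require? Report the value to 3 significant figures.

v_e = Isp · g₀ = 444 × 9.8 = 4351.2 m/s.
Rocket equation: m₀/m_f = exp(Δv / v_e) = exp(5320 / 4351.2) = exp(1.2227) = 3.3962.

mass ratio ≈ 3.40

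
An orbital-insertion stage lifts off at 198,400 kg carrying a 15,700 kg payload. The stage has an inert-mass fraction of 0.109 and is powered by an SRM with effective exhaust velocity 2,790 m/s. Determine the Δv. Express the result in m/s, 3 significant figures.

Δv ≈ 4790 m/s

Stage wet mass = m₀ − payload = 198,400 − 15,700 = 182,700 kg.
Stage dry mass = ε × stage wet mass = 0.109 × 182,700 = 19,914.3 kg.
Burnout mass m_f = stage dry + payload = 19,914.3 + 15,700 = 35,614.3 kg.
From the ideal rocket equation, Δv = v_e · ln(198,400/35,614.3) = 2790.0 × ln(5.571) = 2790.0 × 1.7175 ≈ 4792 m/s.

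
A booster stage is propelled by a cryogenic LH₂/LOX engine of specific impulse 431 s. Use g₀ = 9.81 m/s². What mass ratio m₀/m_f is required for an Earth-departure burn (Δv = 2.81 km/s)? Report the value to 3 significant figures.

v_e = Isp · g₀ = 431 × 9.81 = 4228.1 m/s.
From the ideal rocket equation, m₀/m_f = exp(Δv / v_e) = exp(2810 / 4228.1) = exp(0.6646) = 1.9437.

mass ratio ≈ 1.94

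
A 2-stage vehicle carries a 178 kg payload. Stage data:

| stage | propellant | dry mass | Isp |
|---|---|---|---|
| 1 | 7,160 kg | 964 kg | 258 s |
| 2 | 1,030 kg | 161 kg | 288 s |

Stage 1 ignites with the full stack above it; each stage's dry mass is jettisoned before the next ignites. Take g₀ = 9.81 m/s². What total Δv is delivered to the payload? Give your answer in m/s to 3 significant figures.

Δv ≈ 7500 m/s

Ignition mass of stage 1 = 7,160+964 + 1,030+161 + 178 = 9,493 kg.
Stage 1: m₀ = 9,493 kg, m_f = 9,493 − 7,160 = 2,333 kg; Δv = 258×9.81×ln(4.069) = 2531.0×1.4034 ≈ 3552 m/s.
Stage 2: m₀ = 1,369 kg, m_f = 1,369 − 1,030 = 339 kg; Δv = 288×9.81×ln(4.038) = 2825.3×1.3958 ≈ 3944 m/s.
Total Δv = 3552 + 3944 = 7496 m/s.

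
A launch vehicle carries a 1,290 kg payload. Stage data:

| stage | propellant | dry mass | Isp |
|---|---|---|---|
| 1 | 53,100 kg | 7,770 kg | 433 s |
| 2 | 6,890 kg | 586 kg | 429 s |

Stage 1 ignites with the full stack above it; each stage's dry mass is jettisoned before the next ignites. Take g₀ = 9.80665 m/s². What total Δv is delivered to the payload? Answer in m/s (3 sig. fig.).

Δv ≈ 12600 m/s

Ignition mass of stage 1 = 53,100+7,770 + 6,890+586 + 1,290 = 69,636 kg.
Stage 1: m₀ = 69,636 kg, m_f = 69,636 − 53,100 = 16,536 kg; Δv = 433×9.80665×ln(4.211) = 4246.3×1.4377 ≈ 6105 m/s.
Stage 2: m₀ = 8,766 kg, m_f = 8,766 − 6,890 = 1,876 kg; Δv = 429×9.80665×ln(4.673) = 4207.1×1.5417 ≈ 6486 m/s.
Total Δv = 6105 + 6486 = 12591 m/s.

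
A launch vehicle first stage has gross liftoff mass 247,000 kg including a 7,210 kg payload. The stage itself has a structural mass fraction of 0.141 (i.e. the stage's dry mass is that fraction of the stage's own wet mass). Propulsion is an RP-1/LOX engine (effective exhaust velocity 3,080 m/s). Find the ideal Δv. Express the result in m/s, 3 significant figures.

Stage wet mass = m₀ − payload = 247,000 − 7,210 = 239,790 kg.
Stage dry mass = ε × stage wet mass = 0.141 × 239,790 = 33,810.4 kg.
Burnout mass m_f = stage dry + payload = 33,810.4 + 7,210 = 41,020.4 kg.
By the Tsiolkovsky rocket equation, Δv = v_e · ln(247,000/41,020.4) = 3080.0 × ln(6.021) = 3080.0 × 1.7953 ≈ 5530 m/s.

Δv ≈ 5530 m/s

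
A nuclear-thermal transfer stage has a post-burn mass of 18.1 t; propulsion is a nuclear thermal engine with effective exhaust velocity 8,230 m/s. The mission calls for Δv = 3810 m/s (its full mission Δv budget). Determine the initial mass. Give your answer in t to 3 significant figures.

m₀/m_f = exp(Δv / v_e) = exp(3810 / 8230.0) = exp(0.4629) = 1.5887.
m₀ = m_f × 1.5887 = 18.1 × 1.5887 = 28.7555 t.

initial mass ≈ 28.8 t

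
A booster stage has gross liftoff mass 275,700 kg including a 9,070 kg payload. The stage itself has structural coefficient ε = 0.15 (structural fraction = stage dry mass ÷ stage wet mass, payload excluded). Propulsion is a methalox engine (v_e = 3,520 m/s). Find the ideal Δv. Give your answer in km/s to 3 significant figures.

Δv ≈ 6.08 km/s

Stage wet mass = m₀ − payload = 275,700 − 9,070 = 266,630 kg.
Stage dry mass = ε × stage wet mass = 0.15 × 266,630 = 39,994.5 kg.
Burnout mass m_f = stage dry + payload = 39,994.5 + 9,070 = 49,064.5 kg.
By the Tsiolkovsky rocket equation, Δv = v_e · ln(275,700/49,064.5) = 3520.0 × ln(5.619) = 3520.0 × 1.7262 ≈ 6076 m/s.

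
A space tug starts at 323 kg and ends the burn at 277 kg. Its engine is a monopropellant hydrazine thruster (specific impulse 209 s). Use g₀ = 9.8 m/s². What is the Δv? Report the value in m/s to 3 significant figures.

Δv ≈ 315 m/s

v_e = Isp · g₀ = 209 × 9.8 = 2048.2 m/s.
Δv = v_e · ln(m₀/m_f) = 2048.2 × ln(1.166) = 2048.2 × 0.1536 ≈ 314.7 m/s.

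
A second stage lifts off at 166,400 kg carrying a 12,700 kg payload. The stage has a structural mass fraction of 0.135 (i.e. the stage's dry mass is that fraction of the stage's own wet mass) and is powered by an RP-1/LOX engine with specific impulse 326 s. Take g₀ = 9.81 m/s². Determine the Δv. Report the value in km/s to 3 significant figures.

Δv ≈ 5.13 km/s

Stage wet mass = m₀ − payload = 166,400 − 12,700 = 153,700 kg.
Stage dry mass = ε × stage wet mass = 0.135 × 153,700 = 20,749.5 kg.
Burnout mass m_f = stage dry + payload = 20,749.5 + 12,700 = 33,449.5 kg.
v_e = Isp · g₀ = 326 × 9.81 = 3198.1 m/s.
Rocket equation: Δv = v_e · ln(166,400/33,449.5) = 3198.1 × ln(4.975) = 3198.1 × 1.6044 ≈ 5131 m/s.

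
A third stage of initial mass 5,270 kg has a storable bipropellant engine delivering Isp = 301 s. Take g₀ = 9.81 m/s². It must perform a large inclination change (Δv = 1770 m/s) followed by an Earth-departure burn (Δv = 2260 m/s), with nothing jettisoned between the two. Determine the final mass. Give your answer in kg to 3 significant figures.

final mass ≈ 1350 kg

v_e = Isp · g₀ = 301 × 9.81 = 2952.8 m/s.
After the first burn: m = 5270 × exp(−1770/2952.8) = 5270 × 0.54913 = 2,893.92 kg.
After the second burn: m = 2,893.92 × exp(−2260/2952.8) = 2,893.92 × 0.46516 = 1,346.14 kg.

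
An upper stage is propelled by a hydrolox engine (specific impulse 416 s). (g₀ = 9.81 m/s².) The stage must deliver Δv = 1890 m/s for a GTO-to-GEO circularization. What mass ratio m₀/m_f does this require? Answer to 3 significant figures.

v_e = Isp · g₀ = 416 × 9.81 = 4081.0 m/s.
m₀/m_f = exp(Δv / v_e) = exp(1890 / 4081.0) = exp(0.4631) = 1.5890.

mass ratio ≈ 1.59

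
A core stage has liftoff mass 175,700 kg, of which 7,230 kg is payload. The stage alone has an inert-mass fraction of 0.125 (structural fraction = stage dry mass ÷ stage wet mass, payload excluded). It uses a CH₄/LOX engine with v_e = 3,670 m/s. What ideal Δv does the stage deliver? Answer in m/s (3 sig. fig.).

Δv ≈ 6700 m/s

Stage wet mass = m₀ − payload = 175,700 − 7,230 = 168,470 kg.
Stage dry mass = ε × stage wet mass = 0.125 × 168,470 = 21,058.8 kg.
Burnout mass m_f = stage dry + payload = 21,058.8 + 7,230 = 28,288.8 kg.
Δv = v_e · ln(175,700/28,288.8) = 3670.0 × ln(6.211) = 3670.0 × 1.8263 ≈ 6703 m/s.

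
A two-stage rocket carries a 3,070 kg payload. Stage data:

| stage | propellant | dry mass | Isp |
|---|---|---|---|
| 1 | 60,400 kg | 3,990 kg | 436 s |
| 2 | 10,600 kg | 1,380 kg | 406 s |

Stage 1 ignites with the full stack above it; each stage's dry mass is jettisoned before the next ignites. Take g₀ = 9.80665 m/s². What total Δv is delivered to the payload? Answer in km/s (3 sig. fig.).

Δv ≈ 11.0 km/s

Ignition mass of stage 1 = 60,400+3,990 + 10,600+1,380 + 3,070 = 79,440 kg.
Stage 1: m₀ = 79,440 kg, m_f = 79,440 − 60,400 = 19,040 kg; Δv = 436×9.80665×ln(4.172) = 4275.7×1.4285 ≈ 6108 m/s.
Stage 2: m₀ = 15,050 kg, m_f = 15,050 − 10,600 = 4,450 kg; Δv = 406×9.80665×ln(3.382) = 3981.5×1.2185 ≈ 4851 m/s.
Total Δv = 6108 + 4851 = 10959 m/s.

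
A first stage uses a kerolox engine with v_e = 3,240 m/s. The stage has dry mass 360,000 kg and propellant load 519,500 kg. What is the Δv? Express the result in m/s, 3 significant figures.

m₀ = m_dry + m_prop = 360,000 + 519,500 = 879,500 kg.
Δv = v_e · ln(m₀/m_f) = 3240.0 × ln(2.443) = 3240.0 × 0.8932 ≈ 2894.1 m/s.

Δv ≈ 2890 m/s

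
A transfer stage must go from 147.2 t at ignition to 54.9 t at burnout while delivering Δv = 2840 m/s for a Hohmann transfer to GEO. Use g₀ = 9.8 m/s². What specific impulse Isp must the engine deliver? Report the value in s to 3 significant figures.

Isp ≈ 294 s

ln(m₀/m_f) = ln(147200/54900) = ln(2.681) = 0.9863.
v_e = Δv / ln(m₀/m_f) = 2840 / 0.9863 = 2879.5 m/s.
Isp = v_e / g₀ = 2879.5 / 9.8 = 293.8 s.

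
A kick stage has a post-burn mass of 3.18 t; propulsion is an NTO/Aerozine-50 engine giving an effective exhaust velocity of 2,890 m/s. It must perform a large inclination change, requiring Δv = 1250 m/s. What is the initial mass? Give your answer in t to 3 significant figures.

initial mass ≈ 4.90 t

By the Tsiolkovsky rocket equation, m₀/m_f = exp(Δv / v_e) = exp(1250 / 2890.0) = exp(0.4325) = 1.5411.
m₀ = m_f × 1.5411 = 3.18 × 1.5411 = 4.9007 t.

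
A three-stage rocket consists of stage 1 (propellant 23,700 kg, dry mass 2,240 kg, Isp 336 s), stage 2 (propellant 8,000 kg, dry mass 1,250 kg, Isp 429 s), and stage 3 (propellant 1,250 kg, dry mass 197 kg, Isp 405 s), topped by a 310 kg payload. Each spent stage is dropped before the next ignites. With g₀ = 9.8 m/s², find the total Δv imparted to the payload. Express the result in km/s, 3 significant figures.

Δv ≈ 13.8 km/s

Ignition mass of stage 1 = 23,700+2,240 + 8,000+1,250 + 1,250+197 + 310 = 36,947 kg.
Stage 1: m₀ = 36,947 kg, m_f = 36,947 − 23,700 = 13,247 kg; Δv = 336×9.8×ln(2.789) = 3292.8×1.0257 ≈ 3377 m/s.
Stage 2: m₀ = 11,007 kg, m_f = 11,007 − 8,000 = 3,007 kg; Δv = 429×9.8×ln(3.66) = 4204.2×1.2976 ≈ 5455 m/s.
Stage 3: m₀ = 1,757 kg, m_f = 1,757 − 1,250 = 507 kg; Δv = 405×9.8×ln(3.465) = 3969.0×1.2429 ≈ 4933 m/s.
Total Δv = 3377 + 5455 + 4933 = 13765 m/s.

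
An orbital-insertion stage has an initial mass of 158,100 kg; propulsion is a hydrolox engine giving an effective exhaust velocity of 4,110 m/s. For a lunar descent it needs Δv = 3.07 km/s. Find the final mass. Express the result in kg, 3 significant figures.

final mass ≈ 74900 kg

By the Tsiolkovsky rocket equation, m₀/m_f = exp(Δv / v_e) = exp(3070 / 4110.0) = exp(0.7470) = 2.1106.
m_f = m₀ / 2.1106 = 158,100 / 2.1106 = 74,907.6 kg.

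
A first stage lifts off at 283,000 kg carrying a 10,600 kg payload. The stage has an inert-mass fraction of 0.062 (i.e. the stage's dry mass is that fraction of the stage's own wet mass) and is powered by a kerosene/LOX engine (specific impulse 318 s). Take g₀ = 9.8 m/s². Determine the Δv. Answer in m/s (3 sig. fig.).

Δv ≈ 7270 m/s

Stage wet mass = m₀ − payload = 283,000 − 10,600 = 272,400 kg.
Stage dry mass = ε × stage wet mass = 0.062 × 272,400 = 16,888.8 kg.
Burnout mass m_f = stage dry + payload = 16,888.8 + 10,600 = 27,488.8 kg.
v_e = Isp · g₀ = 318 × 9.8 = 3116.4 m/s.
Δv = v_e · ln(283,000/27,488.8) = 3116.4 × ln(10.3) = 3116.4 × 2.3317 ≈ 7266 m/s.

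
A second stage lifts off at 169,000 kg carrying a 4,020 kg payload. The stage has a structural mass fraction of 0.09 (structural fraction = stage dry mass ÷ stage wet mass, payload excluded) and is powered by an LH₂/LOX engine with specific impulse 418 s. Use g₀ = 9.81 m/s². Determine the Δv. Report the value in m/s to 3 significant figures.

Δv ≈ 8990 m/s

Stage wet mass = m₀ − payload = 169,000 − 4,020 = 164,980 kg.
Stage dry mass = ε × stage wet mass = 0.09 × 164,980 = 14,848.2 kg.
Burnout mass m_f = stage dry + payload = 14,848.2 + 4,020 = 18,868.2 kg.
v_e = Isp · g₀ = 418 × 9.81 = 4100.6 m/s.
Δv = v_e · ln(169,000/18,868.2) = 4100.6 × ln(8.957) = 4100.6 × 2.1924 ≈ 8990 m/s.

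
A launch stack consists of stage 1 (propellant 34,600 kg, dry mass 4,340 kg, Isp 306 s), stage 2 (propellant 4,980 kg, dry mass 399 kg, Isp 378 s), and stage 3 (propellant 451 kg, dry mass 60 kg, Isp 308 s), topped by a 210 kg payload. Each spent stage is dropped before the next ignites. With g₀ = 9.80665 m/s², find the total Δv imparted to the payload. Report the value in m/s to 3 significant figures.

Δv ≈ 13600 m/s

Ignition mass of stage 1 = 34,600+4,340 + 4,980+399 + 451+60 + 210 = 45,040 kg.
Stage 1: m₀ = 45,040 kg, m_f = 45,040 − 34,600 = 10,440 kg; Δv = 306×9.80665×ln(4.314) = 3000.8×1.4619 ≈ 4387 m/s.
Stage 2: m₀ = 6,100 kg, m_f = 6,100 − 4,980 = 1,120 kg; Δv = 378×9.80665×ln(5.446) = 3706.9×1.6950 ≈ 6283 m/s.
Stage 3: m₀ = 721 kg, m_f = 721 − 451 = 270 kg; Δv = 308×9.80665×ln(2.67) = 3020.4×0.9822 ≈ 2967 m/s.
Total Δv = 4387 + 6283 + 2967 = 13637 m/s.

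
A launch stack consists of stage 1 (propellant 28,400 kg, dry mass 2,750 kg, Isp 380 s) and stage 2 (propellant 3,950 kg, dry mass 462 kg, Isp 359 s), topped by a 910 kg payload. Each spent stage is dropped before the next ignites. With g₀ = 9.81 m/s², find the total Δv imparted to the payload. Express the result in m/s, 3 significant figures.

Δv ≈ 10400 m/s

Ignition mass of stage 1 = 28,400+2,750 + 3,950+462 + 910 = 36,472 kg.
Stage 1: m₀ = 36,472 kg, m_f = 36,472 − 28,400 = 8,072 kg; Δv = 380×9.81×ln(4.518) = 3727.8×1.5081 ≈ 5622 m/s.
Stage 2: m₀ = 5,322 kg, m_f = 5,322 − 3,950 = 1,372 kg; Δv = 359×9.81×ln(3.879) = 3521.8×1.3556 ≈ 4774 m/s.
Total Δv = 5622 + 4774 = 10396 m/s.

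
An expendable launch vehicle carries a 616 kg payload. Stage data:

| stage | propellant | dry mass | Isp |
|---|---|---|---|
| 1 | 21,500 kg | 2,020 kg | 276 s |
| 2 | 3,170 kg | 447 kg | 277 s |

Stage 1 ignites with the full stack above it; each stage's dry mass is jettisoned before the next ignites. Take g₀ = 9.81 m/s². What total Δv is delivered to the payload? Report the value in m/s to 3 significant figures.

Δv ≈ 7790 m/s

Ignition mass of stage 1 = 21,500+2,020 + 3,170+447 + 616 = 27,753 kg.
Stage 1: m₀ = 27,753 kg, m_f = 27,753 − 21,500 = 6,253 kg; Δv = 276×9.81×ln(4.438) = 2707.6×1.4903 ≈ 4035 m/s.
Stage 2: m₀ = 4,233 kg, m_f = 4,233 − 3,170 = 1,063 kg; Δv = 277×9.81×ln(3.982) = 2717.4×1.3818 ≈ 3755 m/s.
Total Δv = 4035 + 3755 = 7790 m/s.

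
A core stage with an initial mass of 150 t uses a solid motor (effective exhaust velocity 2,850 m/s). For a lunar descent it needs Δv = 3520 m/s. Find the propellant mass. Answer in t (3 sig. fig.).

Rocket equation: m₀/m_f = exp(Δv / v_e) = exp(3520 / 2850.0) = exp(1.2351) = 3.4387.
m_f = 150 / 3.4387 = 43.6211 t, so propellant = m₀ − m_f = 150 − 43.6211 = 106.3789 t.

propellant mass ≈ 106 t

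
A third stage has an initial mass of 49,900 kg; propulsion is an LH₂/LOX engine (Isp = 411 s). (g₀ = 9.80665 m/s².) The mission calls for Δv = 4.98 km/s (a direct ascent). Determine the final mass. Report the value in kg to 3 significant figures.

v_e = Isp · g₀ = 411 × 9.80665 = 4030.5 m/s.
Using Δv = v_e ln(m₀/m_f): m₀/m_f = exp(Δv / v_e) = exp(4980 / 4030.5) = exp(1.2356) = 3.4403.
m_f = m₀ / 3.4403 = 49,900 / 3.4403 = 14,504.5 kg.

final mass ≈ 14500 kg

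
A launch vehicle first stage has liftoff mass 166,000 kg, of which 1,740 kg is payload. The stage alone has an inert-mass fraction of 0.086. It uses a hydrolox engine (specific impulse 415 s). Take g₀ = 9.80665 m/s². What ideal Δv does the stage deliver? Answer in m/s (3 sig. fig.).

Δv ≈ 9550 m/s

Stage wet mass = m₀ − payload = 166,000 − 1,740 = 164,260 kg.
Stage dry mass = ε × stage wet mass = 0.086 × 164,260 = 14,126.4 kg.
Burnout mass m_f = stage dry + payload = 14,126.4 + 1,740 = 15,866.4 kg.
v_e = Isp · g₀ = 415 × 9.80665 = 4069.8 m/s.
Rocket equation: Δv = v_e · ln(166,000/15,866.4) = 4069.8 × ln(10.46) = 4069.8 × 2.3478 ≈ 9555 m/s.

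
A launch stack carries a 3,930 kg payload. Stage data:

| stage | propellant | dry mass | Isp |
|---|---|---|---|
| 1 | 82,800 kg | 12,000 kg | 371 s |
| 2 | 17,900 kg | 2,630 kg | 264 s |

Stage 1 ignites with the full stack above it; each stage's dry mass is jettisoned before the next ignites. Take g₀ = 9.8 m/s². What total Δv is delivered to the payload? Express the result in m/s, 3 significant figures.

Δv ≈ 7710 m/s

Ignition mass of stage 1 = 82,800+12,000 + 17,900+2,630 + 3,930 = 119,260 kg.
Stage 1: m₀ = 119,260 kg, m_f = 119,260 − 82,800 = 36,460 kg; Δv = 371×9.8×ln(3.271) = 3635.8×1.1851 ≈ 4309 m/s.
Stage 2: m₀ = 24,460 kg, m_f = 24,460 − 17,900 = 6,560 kg; Δv = 264×9.8×ln(3.729) = 2587.2×1.3160 ≈ 3405 m/s.
Total Δv = 4309 + 3405 = 7714 m/s.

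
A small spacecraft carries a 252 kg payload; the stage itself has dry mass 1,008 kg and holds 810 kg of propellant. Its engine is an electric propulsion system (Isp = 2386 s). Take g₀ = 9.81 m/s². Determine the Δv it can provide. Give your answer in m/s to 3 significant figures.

Δv ≈ 11600 m/s

v_e = Isp · g₀ = 2386 × 9.81 = 23406.7 m/s.
m₀ = payload + dry + propellant = 252 + 1,008 + 810 = 2,070 kg.
m_f = payload + dry = 252 + 1,008 = 1,260 kg.
Δv = v_e · ln(m₀/m_f) = 23406.7 × ln(1.643) = 23406.7 × 0.4964 ≈ 11619.9 m/s.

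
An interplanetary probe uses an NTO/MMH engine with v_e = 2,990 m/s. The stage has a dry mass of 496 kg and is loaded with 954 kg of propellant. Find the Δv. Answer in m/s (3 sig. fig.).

m₀ = m_dry + m_prop = 496 + 954 = 1,450 kg.
Using Δv = v_e ln(m₀/m_f): Δv = v_e · ln(m₀/m_f) = 2990.0 × ln(2.923) = 2990.0 × 1.0727 ≈ 3207.5 m/s.

Δv ≈ 3210 m/s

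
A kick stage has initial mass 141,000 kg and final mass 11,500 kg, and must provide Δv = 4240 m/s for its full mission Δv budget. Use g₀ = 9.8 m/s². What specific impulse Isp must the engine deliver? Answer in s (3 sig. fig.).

Isp ≈ 173 s

ln(m₀/m_f) = ln(141000/11500) = ln(12.26) = 2.5064.
Using Δv = v_e ln(m₀/m_f): v_e = Δv / ln(m₀/m_f) = 4240 / 2.5064 = 1691.7 m/s.
Isp = v_e / g₀ = 1691.7 / 9.8 = 172.6 s.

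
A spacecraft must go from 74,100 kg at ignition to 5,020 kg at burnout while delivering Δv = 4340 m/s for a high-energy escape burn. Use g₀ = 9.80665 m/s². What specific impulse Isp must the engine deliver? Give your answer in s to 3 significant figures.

Isp ≈ 164 s

ln(m₀/m_f) = ln(74100/5020) = ln(14.76) = 2.6920.
v_e = Δv / ln(m₀/m_f) = 4340 / 2.6920 = 1612.2 m/s.
Isp = v_e / g₀ = 1612.2 / 9.80665 = 164.4 s.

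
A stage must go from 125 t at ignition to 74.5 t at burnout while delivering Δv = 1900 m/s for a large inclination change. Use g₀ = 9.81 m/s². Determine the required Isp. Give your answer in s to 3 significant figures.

Isp ≈ 374 s

ln(m₀/m_f) = ln(125000/74500) = ln(1.678) = 0.5175.
Rocket equation: v_e = Δv / ln(m₀/m_f) = 1900 / 0.5175 = 3671.4 m/s.
Isp = v_e / g₀ = 3671.4 / 9.81 = 374.3 s.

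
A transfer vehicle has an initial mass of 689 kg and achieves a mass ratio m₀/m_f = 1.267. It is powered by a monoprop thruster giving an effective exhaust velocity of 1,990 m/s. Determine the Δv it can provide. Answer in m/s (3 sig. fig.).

Δv ≈ 471 m/s

Δv = v_e · ln(1.267) = 1990.0 × 0.2367 ≈ 470.9 m/s.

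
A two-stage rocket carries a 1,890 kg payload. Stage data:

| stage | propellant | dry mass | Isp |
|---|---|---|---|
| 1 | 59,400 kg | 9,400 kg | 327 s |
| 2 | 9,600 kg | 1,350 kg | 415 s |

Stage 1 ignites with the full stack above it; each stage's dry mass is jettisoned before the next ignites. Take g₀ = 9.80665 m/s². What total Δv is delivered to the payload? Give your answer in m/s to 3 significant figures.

Δv ≈ 9770 m/s

Ignition mass of stage 1 = 59,400+9,400 + 9,600+1,350 + 1,890 = 81,640 kg.
Stage 1: m₀ = 81,640 kg, m_f = 81,640 − 59,400 = 22,240 kg; Δv = 327×9.80665×ln(3.671) = 3206.8×1.3004 ≈ 4170 m/s.
Stage 2: m₀ = 12,840 kg, m_f = 12,840 − 9,600 = 3,240 kg; Δv = 415×9.80665×ln(3.963) = 4069.8×1.3770 ≈ 5604 m/s.
Total Δv = 4170 + 5604 = 9774 m/s.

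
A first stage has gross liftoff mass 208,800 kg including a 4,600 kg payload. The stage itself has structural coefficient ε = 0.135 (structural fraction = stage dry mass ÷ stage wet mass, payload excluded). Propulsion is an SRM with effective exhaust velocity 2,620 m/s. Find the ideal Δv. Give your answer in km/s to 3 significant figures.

Δv ≈ 4.90 km/s

Stage wet mass = m₀ − payload = 208,800 − 4,600 = 204,200 kg.
Stage dry mass = ε × stage wet mass = 0.135 × 204,200 = 27,567 kg.
Burnout mass m_f = stage dry + payload = 27,567 + 4,600 = 32,167 kg.
Using Δv = v_e ln(m₀/m_f): Δv = v_e · ln(208,800/32,167) = 2620.0 × ln(6.491) = 2620.0 × 1.8704 ≈ 4901 m/s.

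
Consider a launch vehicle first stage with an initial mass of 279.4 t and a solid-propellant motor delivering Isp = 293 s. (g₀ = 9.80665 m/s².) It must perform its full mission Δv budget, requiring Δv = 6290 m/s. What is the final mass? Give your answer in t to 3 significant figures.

final mass ≈ 31.3 t

v_e = Isp · g₀ = 293 × 9.80665 = 2873.3 m/s.
From the ideal rocket equation, m₀/m_f = exp(Δv / v_e) = exp(6290 / 2873.3) = exp(2.1891) = 8.9270.
m_f = m₀ / 8.9270 = 279.4 / 8.9270 = 31.2983 t.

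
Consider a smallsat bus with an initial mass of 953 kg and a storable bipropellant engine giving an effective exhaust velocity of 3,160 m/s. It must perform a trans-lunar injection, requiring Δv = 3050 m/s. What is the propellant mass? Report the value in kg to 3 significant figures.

propellant mass ≈ 590 kg

From the ideal rocket equation, m₀/m_f = exp(Δv / v_e) = exp(3050 / 3160.0) = exp(0.9652) = 2.6253.
m_f = 953 / 2.6253 = 363.006 kg, so propellant = m₀ − m_f = 953 − 363.006 = 589.994 kg.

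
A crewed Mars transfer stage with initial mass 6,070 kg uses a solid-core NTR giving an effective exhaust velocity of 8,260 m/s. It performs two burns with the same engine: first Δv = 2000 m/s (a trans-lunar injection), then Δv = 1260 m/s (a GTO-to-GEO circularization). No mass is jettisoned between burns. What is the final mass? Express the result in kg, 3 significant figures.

final mass ≈ 4090 kg

After the first burn: m = 6070 × exp(−2000/8260.0) = 6070 × 0.78495 = 4,764.65 kg.
After the second burn: m = 4,764.65 × exp(−1260/8260.0) = 4,764.65 × 0.85852 = 4,090.55 kg.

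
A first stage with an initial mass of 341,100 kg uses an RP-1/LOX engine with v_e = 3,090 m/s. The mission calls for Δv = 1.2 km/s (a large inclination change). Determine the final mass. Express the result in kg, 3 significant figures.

Using Δv = v_e ln(m₀/m_f): m₀/m_f = exp(Δv / v_e) = exp(1200 / 3090.0) = exp(0.3883) = 1.4745.
m_f = m₀ / 1.4745 = 341,100 / 1.4745 = 231,333 kg.

final mass ≈ 231000 kg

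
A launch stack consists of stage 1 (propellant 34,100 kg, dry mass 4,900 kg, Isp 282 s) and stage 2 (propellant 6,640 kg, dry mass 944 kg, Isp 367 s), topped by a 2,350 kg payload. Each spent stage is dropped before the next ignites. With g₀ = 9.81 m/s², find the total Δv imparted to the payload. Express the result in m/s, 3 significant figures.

Δv ≈ 7280 m/s

Ignition mass of stage 1 = 34,100+4,900 + 6,640+944 + 2,350 = 48,934 kg.
Stage 1: m₀ = 48,934 kg, m_f = 48,934 − 34,100 = 14,834 kg; Δv = 282×9.81×ln(3.299) = 2766.4×1.1936 ≈ 3302 m/s.
Stage 2: m₀ = 9,934 kg, m_f = 9,934 − 6,640 = 3,294 kg; Δv = 367×9.81×ln(3.016) = 3600.3×1.1039 ≈ 3974 m/s.
Total Δv = 3302 + 3974 = 7276 m/s.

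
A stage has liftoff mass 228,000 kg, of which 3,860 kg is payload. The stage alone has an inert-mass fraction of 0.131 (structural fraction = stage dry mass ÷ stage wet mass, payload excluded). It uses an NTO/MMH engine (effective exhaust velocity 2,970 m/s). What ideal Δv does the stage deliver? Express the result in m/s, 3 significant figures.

Stage wet mass = m₀ − payload = 228,000 − 3,860 = 224,140 kg.
Stage dry mass = ε × stage wet mass = 0.131 × 224,140 = 29,362.3 kg.
Burnout mass m_f = stage dry + payload = 29,362.3 + 3,860 = 33,222.3 kg.
Δv = v_e · ln(228,000/33,222.3) = 2970.0 × ln(6.863) = 2970.0 × 1.9261 ≈ 5721 m/s.

Δv ≈ 5720 m/s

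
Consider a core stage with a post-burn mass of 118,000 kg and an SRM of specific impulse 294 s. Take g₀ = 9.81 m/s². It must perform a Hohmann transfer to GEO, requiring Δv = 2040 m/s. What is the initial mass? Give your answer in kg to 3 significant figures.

v_e = Isp · g₀ = 294 × 9.81 = 2884.1 m/s.
From the ideal rocket equation, m₀/m_f = exp(Δv / v_e) = exp(2040 / 2884.1) = exp(0.7073) = 2.0285.
m₀ = m_f × 2.0285 = 118,000 × 2.0285 = 239,363 kg.

initial mass ≈ 239000 kg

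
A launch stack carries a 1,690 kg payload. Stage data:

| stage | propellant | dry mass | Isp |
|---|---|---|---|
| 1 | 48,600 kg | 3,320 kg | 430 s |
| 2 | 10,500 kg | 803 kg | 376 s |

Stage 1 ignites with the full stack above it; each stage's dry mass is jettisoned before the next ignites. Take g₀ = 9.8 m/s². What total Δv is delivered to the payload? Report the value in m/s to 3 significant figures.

Δv ≈ 11900 m/s

Ignition mass of stage 1 = 48,600+3,320 + 10,500+803 + 1,690 = 64,913 kg.
Stage 1: m₀ = 64,913 kg, m_f = 64,913 − 48,600 = 16,313 kg; Δv = 430×9.8×ln(3.979) = 4214.0×1.3811 ≈ 5820 m/s.
Stage 2: m₀ = 12,993 kg, m_f = 12,993 − 10,500 = 2,493 kg; Δv = 376×9.8×ln(5.212) = 3684.8×1.6509 ≈ 6083 m/s.
Total Δv = 5820 + 6083 = 11903 m/s.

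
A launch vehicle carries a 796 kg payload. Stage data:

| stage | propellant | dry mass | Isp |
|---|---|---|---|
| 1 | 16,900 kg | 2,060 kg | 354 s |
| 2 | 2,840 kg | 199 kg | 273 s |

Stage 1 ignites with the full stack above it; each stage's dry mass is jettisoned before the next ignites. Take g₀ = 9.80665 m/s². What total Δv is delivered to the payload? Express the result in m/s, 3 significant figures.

Ignition mass of stage 1 = 16,900+2,060 + 2,840+199 + 796 = 22,795 kg.
Stage 1: m₀ = 22,795 kg, m_f = 22,795 − 16,900 = 5,895 kg; Δv = 354×9.80665×ln(3.867) = 3471.6×1.3524 ≈ 4695 m/s.
Stage 2: m₀ = 3,835 kg, m_f = 3,835 − 2,840 = 995 kg; Δv = 273×9.80665×ln(3.854) = 2677.2×1.3492 ≈ 3612 m/s.
Total Δv = 4695 + 3612 = 8307 m/s.

Δv ≈ 8310 m/s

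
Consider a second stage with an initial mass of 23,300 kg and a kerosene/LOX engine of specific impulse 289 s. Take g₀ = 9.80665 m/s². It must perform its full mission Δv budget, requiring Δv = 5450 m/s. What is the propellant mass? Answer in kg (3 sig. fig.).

propellant mass ≈ 19900 kg

v_e = Isp · g₀ = 289 × 9.80665 = 2834.1 m/s.
From the ideal rocket equation, m₀/m_f = exp(Δv / v_e) = exp(5450 / 2834.1) = exp(1.9230) = 6.8414.
m_f = 23,300 / 6.8414 = 3,405.74 kg, so propellant = m₀ − m_f = 23,300 − 3,405.74 = 19,894.26 kg.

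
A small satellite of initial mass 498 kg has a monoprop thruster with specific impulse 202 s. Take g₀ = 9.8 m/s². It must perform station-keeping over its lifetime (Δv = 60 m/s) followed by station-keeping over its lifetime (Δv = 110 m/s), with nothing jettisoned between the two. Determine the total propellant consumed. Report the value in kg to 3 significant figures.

total propellant consumed ≈ 41.0 kg

v_e = Isp · g₀ = 202 × 9.8 = 1979.6 m/s.
After the first burn: m = 498 × exp(−60/1979.6) = 498 × 0.97015 = 483.135 kg.
After the second burn: m = 483.135 × exp(−110/1979.6) = 483.135 × 0.94595 = 457.022 kg.
Total propellant = m₀ − m_final = 498 − 457.022 = 40.978 kg.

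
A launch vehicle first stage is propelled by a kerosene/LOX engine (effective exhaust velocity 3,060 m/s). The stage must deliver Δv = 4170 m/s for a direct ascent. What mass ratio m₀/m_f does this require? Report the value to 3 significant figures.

Using Δv = v_e ln(m₀/m_f): m₀/m_f = exp(Δv / v_e) = exp(4170 / 3060.0) = exp(1.3627) = 3.9069.

mass ratio ≈ 3.91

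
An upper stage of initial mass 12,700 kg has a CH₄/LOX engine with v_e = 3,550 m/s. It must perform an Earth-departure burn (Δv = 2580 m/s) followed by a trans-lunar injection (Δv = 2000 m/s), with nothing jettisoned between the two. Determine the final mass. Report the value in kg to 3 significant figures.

After the first burn: m = 12700 × exp(−2580/3550.0) = 12700 × 0.48347 = 6,140.07 kg.
After the second burn: m = 6,140.07 × exp(−2000/3550.0) = 6,140.07 × 0.56928 = 3,495.42 kg.

final mass ≈ 3500 kg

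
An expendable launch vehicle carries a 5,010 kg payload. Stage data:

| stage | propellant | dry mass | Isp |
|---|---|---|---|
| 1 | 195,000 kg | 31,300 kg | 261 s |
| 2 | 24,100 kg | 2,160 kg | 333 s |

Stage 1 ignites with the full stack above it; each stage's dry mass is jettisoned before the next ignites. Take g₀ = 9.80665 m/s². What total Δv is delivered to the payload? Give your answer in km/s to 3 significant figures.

Ignition mass of stage 1 = 195,000+31,300 + 24,100+2,160 + 5,010 = 257,570 kg.
Stage 1: m₀ = 257,570 kg, m_f = 257,570 − 195,000 = 62,570 kg; Δv = 261×9.80665×ln(4.117) = 2559.5×1.4150 ≈ 3622 m/s.
Stage 2: m₀ = 31,270 kg, m_f = 31,270 − 24,100 = 7,170 kg; Δv = 333×9.80665×ln(4.361) = 3265.6×1.4728 ≈ 4809 m/s.
Total Δv = 3622 + 4809 = 8431 m/s.

Δv ≈ 8.43 km/s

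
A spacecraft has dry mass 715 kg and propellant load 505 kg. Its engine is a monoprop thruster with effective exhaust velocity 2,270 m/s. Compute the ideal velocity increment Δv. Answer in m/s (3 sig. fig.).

Δv ≈ 1210 m/s

m₀ = m_dry + m_prop = 715 + 505 = 1,220 kg.
Δv = v_e · ln(m₀/m_f) = 2270.0 × ln(1.706) = 2270.0 × 0.5343 ≈ 1212.9 m/s.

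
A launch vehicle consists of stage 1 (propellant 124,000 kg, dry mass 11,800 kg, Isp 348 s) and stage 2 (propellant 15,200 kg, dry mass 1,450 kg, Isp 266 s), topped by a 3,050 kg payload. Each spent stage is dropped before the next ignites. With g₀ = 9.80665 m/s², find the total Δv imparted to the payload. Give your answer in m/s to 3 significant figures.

Δv ≈ 9300 m/s

Ignition mass of stage 1 = 124,000+11,800 + 15,200+1,450 + 3,050 = 155,500 kg.
Stage 1: m₀ = 155,500 kg, m_f = 155,500 − 124,000 = 31,500 kg; Δv = 348×9.80665×ln(4.937) = 3412.7×1.5967 ≈ 5449 m/s.
Stage 2: m₀ = 19,700 kg, m_f = 19,700 − 15,200 = 4,500 kg; Δv = 266×9.80665×ln(4.378) = 2608.6×1.4765 ≈ 3852 m/s.
Total Δv = 5449 + 3852 = 9301 m/s.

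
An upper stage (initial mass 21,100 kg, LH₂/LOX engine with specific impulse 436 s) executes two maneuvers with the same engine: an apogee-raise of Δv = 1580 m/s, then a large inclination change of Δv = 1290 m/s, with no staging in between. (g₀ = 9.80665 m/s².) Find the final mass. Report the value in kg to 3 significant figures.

final mass ≈ 10800 kg

v_e = Isp · g₀ = 436 × 9.80665 = 4275.7 m/s.
After the first burn: m = 21100 × exp(−1580/4275.7) = 21100 × 0.69106 = 14,581.4 kg.
After the second burn: m = 14,581.4 × exp(−1290/4275.7) = 14,581.4 × 0.73956 = 10,783.8 kg.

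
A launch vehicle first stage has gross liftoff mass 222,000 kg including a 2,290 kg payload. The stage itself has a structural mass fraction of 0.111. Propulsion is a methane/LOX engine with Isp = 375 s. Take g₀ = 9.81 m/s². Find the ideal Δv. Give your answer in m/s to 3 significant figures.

Δv ≈ 7790 m/s

Stage wet mass = m₀ − payload = 222,000 − 2,290 = 219,710 kg.
Stage dry mass = ε × stage wet mass = 0.111 × 219,710 = 24,387.8 kg.
Burnout mass m_f = stage dry + payload = 24,387.8 + 2,290 = 26,677.8 kg.
v_e = Isp · g₀ = 375 × 9.81 = 3678.8 m/s.
Using Δv = v_e ln(m₀/m_f): Δv = v_e · ln(222,000/26,677.8) = 3678.8 × ln(8.322) = 3678.8 × 2.1188 ≈ 7795 m/s.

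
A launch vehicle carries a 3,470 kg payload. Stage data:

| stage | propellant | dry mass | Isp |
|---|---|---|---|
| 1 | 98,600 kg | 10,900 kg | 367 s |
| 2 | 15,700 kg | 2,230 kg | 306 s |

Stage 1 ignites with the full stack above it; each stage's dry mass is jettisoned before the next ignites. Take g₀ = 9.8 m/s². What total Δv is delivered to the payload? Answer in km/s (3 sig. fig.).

Ignition mass of stage 1 = 98,600+10,900 + 15,700+2,230 + 3,470 = 130,900 kg.
Stage 1: m₀ = 130,900 kg, m_f = 130,900 − 98,600 = 32,300 kg; Δv = 367×9.8×ln(4.053) = 3596.6×1.3994 ≈ 5033 m/s.
Stage 2: m₀ = 21,400 kg, m_f = 21,400 − 15,700 = 5,700 kg; Δv = 306×9.8×ln(3.754) = 2998.8×1.3229 ≈ 3967 m/s.
Total Δv = 5033 + 3967 = 9000 m/s.

Δv ≈ 9.00 km/s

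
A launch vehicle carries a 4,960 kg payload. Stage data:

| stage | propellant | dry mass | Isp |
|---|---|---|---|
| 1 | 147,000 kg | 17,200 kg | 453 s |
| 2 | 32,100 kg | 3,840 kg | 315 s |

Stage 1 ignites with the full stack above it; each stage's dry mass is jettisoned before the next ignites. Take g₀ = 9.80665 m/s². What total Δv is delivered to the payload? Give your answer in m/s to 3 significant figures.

Ignition mass of stage 1 = 147,000+17,200 + 32,100+3,840 + 4,960 = 205,100 kg.
Stage 1: m₀ = 205,100 kg, m_f = 205,100 − 147,000 = 58,100 kg; Δv = 453×9.80665×ln(3.53) = 4442.4×1.2613 ≈ 5603 m/s.
Stage 2: m₀ = 40,900 kg, m_f = 40,900 − 32,100 = 8,800 kg; Δv = 315×9.80665×ln(4.648) = 3089.1×1.5364 ≈ 4746 m/s.
Total Δv = 5603 + 4746 = 10349 m/s.

Δv ≈ 10300 m/s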